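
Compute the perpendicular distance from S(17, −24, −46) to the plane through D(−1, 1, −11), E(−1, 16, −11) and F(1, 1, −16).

DE = (0, 15, 0) and DF = (2, 0, −5), so a normal is n = DE × DF = (−75, 0, −30).
n = (−75, 0, −30); n·P − 405 = -300; |n| = 15√29; distance = 300/(15√29) = 20√29/29.

20/√29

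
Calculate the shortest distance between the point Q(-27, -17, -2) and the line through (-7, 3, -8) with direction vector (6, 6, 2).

2√38

Direction vector d = (6, 6, 2).
AP = (-20, -20, 6), and AP × d = (-76, 76, 0).
|AP × d|² = 11552 and |d|² = 76, so the distance is √(11552/76) = √152 = 2√38.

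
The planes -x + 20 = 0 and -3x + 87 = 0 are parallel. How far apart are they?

Divide the second equation by 3 to match normals: -x = -29.
Both planes have normal n = (-1, 0, 0), |n| = 1. Any point on the first plane is at distance |(-29) − (-20)|/|n| = 9/1 = 9 from the second.

9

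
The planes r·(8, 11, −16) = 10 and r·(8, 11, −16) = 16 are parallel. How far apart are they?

2/7

Both planes have normal n = (8, 11, −16), |n| = 21. Any point on the first plane is at distance |16 − 10|/|n| = 6/21 = 2/7 from the second.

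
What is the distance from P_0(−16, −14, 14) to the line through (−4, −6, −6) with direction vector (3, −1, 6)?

Direction vector d = (3, −1, 6).
AP = (−12, −8, 20); AP·d = 92, |AP|² = 608, |d|² = 46.
distance² = |AP|² − (AP·d)²/|d|² = 608 − 8464/46 = 424, so the distance is 2√106.

2√106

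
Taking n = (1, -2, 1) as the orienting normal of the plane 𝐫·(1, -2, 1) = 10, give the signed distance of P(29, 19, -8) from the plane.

-9√6/2

n·P − 10 = -27.
|n| = √6, so the signed distance is -9√6/2.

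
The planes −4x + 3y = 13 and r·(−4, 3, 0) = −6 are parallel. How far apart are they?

Both planes have normal n = (−4, 3, 0), |n| = 5. Any point on the first plane is at distance |(-6) − 13|/|n| = 19/5 from the second.

19/5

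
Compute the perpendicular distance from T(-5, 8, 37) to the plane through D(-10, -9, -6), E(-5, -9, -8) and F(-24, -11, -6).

DE = (5, 0, -2) and DF = (-14, -2, 0), so a normal is n = DE × DF = (-4, 28, -10).
Then n·(-5, 8, 37) - (-152) = 26.
|n| = √(16 + 784 + 100) = 30, so the distance is |26|/30 = 13/15.

13/15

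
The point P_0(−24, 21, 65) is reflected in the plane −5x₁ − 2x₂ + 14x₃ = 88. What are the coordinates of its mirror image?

(16, 37, -47)

With n = (−5, −2, 14), the signed offset is (n·P_0 − 88)/|n|² = 900/225 = 4.
P_0' = P_0 − 2t·n = (−24, 21, 65) − 8·(−5, −2, 14) = (16, 37, −47).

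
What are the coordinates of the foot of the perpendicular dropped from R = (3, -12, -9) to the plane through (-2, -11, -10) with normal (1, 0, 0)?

(-2, -12, -9)

n = (1, 0, 0), |n|² = 1, and n·R − (-2) = 5.
t = 5/1 = 5, so the foot is R − t·n = (3, -12, -9) − 5·(1, 0, 0) = (-2, -12, -9).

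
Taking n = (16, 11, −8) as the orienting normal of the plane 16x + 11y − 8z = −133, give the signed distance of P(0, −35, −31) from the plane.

n·P − (-133) = -4.
|n| = 21, so the signed distance is -4/21.

-4/21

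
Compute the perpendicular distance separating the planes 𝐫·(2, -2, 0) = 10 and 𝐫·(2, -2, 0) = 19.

9√2/4

Both planes have normal n = (2, -2, 0), |n| = 2√2. Any point on the first plane is at distance |19 − 10|/|n| = 9/(2√2) from the second.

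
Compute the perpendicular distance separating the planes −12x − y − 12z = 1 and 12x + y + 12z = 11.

12/17

Divide the second equation by -1 to match normals: −12x − y − 12z = -11.
Both planes have normal n = (−12, −1, −12), |n| = 17. Any point on the first plane is at distance |(-11) − 1|/|n| = 12/17 from the second.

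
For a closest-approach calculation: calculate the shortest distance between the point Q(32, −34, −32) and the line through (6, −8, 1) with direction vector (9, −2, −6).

√505

Direction vector d = (9, −2, −6).
AP = (26, −26, −33), and AP × d = (90, −141, 182).
|AP × d|² = 61105 and |d|² = 121, so the distance is √(61105/121) = √505.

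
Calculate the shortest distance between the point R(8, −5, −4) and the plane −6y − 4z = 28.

n = (0, −6, −4); n·P − 28 = 18; |n| = 2√13; distance = 18/(2√13) = 9/√13.

9/√13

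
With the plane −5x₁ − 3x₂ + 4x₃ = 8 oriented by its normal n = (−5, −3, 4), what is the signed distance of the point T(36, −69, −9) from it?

n·T − 8 = -17.
|n| = 5√2, so the signed distance is -17/(5√2).

-17/(5√2)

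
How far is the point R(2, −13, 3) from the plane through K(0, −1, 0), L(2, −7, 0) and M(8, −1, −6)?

KL = (2, −6, 0) and KM = (8, 0, −6), so a normal is n = KL × KM = (36, 12, 48).
n = (36, 12, 48); n·P − (-12) = 72; |n| = 12√26; distance = 72/(12√26) = 3√26/13.

3√26/13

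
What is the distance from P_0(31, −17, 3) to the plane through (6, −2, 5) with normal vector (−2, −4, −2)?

The plane has equation n·(r − (6, −2, 5)) = 0, i.e. n·r = -14.
Then n·(31, −17, 3) − (−14) = 14.
|n| = √(4 + 16 + 4) = 2√6, so the distance is |14|/(2√6) = 7√6/6.

7√6/6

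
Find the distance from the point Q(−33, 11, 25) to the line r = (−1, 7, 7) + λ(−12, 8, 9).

4√13

Direction vector d = (−12, 8, 9).
AP = (−32, 4, 18), and AP × d = (−108, 72, −208).
|AP × d|² = 60112 and |d|² = 289, so the distance is √(60112/289) = √208 = 4√13.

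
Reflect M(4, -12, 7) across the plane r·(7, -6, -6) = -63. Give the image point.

(-10, 0, 19)

With n = (7, -6, -6), the signed offset is (n·M − (-63))/|n|² = 121/121 = 1.
M' = M − 2t·n = (4, -12, 7) − 2·(7, -6, -6) = (-10, 0, 19).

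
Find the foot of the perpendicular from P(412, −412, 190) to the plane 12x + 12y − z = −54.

(7100/17, -6908/17, 3222/17)

n = (12, 12, −1), |n|² = 289, and n·P − (-54) = -136.
t = -136/289 = -8/17, so the foot is P − t·n = (412, −412, 190) − (-8/17)·(12, 12, −1) = (7100/17, −6908/17, 3222/17).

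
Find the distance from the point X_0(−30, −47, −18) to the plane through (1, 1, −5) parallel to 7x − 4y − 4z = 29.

3

Parallel planes share the normal n = (7, −4, −4); since (1, 1, −5) lies on the plane, its equation is 7x − 4y − 4z = 23.
d = |7·(-30) + (-4)·(-47) + (-4)·(-18) − 23| / √(49 + 16 + 16) = |27| / 9 = 3.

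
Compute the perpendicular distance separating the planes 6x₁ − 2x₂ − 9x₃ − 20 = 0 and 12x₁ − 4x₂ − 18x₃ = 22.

9/11

Divide the second equation by 2 to match normals: 6x₁ − 2x₂ − 9x₃ = 11.
With common normal n = (6, −2, −9) (|n| = 11), the distance is |20 − 11|/|n| = 9/11.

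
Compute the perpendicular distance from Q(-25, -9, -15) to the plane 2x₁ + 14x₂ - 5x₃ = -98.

n = (2, 14, -5); n·P − (-98) = -3; |n| = 15; distance = 3/15 = 1/5.

1/5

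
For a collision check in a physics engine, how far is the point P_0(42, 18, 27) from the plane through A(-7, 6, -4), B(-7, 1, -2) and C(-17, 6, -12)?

AB = (0, -5, 2) and AC = (-10, 0, -8), so a normal is n = AB × AC = (40, -20, -50).
Then n·(42, 18, 27) - (-200) = 170.
|n| = √(1600 + 400 + 2500) = 30√5, so the distance is |170|/(30√5) = 17√5/15.

17/(3√5)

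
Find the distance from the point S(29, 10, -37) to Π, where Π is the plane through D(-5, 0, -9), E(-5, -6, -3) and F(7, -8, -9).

14/√22

DE = (0, -6, 6) and DF = (12, -8, 0), so a normal is n = DE × DF = (48, 72, 72).
Then n·(29, 10, -37) - (-888) = 336.
|n| = √(2304 + 5184 + 5184) = 24√22, so the distance is |336|/(24√22) = 14/√22.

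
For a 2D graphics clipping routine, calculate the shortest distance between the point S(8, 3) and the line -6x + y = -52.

The normal to the line is n = (-6, 1) with |n| = √37.
|n·S − (-52)| = |-45 − (-52)| = 7, so the distance is 7/√37 = 7√37/37.

7/√37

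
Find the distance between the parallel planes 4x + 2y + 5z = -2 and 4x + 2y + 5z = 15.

17√5/15

Both planes have normal n = (4, 2, 5), |n| = 3√5. Any point on the first plane is at distance |15 − (-2)|/|n| = 17/(3√5) from the second.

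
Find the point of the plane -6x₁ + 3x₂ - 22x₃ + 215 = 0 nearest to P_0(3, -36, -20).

(9, -39, 2)

n = (-6, 3, -22), |n|² = 529, and n·P_0 − (-215) = 529.
t = 529/529 = 1, so the foot is P_0 − t·n = (3, -36, -20) − 1·(-6, 3, -22) = (9, -39, 2).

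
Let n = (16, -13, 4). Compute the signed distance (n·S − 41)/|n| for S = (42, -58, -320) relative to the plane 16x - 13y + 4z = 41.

n·S − 41 = 105.
|n| = 21, so the signed distance is 105/21 = 5.

5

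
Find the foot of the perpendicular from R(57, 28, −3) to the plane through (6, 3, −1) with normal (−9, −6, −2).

The perpendicular from R has direction n = (−9, −6, −2): r = (57, 28, −3) + λ(−9, −6, −2).
Substitute into the plane: n·(R + λn) = -70 gives -675 + 121λ = -70, so λ = 5.
Foot = (57, 28, −3) + 5·(−9, −6, −2) = (12, −2, −13).

(12, -2, -13)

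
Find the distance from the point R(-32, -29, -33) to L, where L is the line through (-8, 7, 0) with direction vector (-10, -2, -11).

6√26

Direction vector d = (-10, -2, -11).
AP = (-24, -36, -33), and AP × d = (330, 66, -312).
|AP × d|² = 210600 and |d|² = 225, so the distance is √(210600/225) = √936 = 6√26.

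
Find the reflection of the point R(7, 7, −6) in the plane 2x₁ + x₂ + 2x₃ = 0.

With n = (2, 1, 2), the signed offset is (n·R − 0)/|n|² = 9/9 = 1.
R' = R − 2t·n = (7, 7, −6) − 2·(2, 1, 2) = (3, 5, −10).

(3, 5, -10)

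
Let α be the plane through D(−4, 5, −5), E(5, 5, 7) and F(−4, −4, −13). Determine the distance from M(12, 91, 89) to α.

DE = (9, 0, 12) and DF = (0, −9, −8), so a normal is n = DE × DF = (108, 72, −81).
Then n·(12, 91, 89) − 333 = 306.
|n| = √(11664 + 5184 + 6561) = 153, so the distance is |306|/153 = 2.

2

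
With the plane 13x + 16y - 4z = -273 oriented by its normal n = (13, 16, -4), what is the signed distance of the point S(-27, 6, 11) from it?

n·S − (-273) = -26.
|n| = 21, so the signed distance is -26/21.

-26/21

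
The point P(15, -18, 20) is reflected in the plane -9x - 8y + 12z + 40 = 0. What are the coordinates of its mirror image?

(33, -2, -4)

With n = (-9, -8, 12), the signed offset is (n·P − (-40))/|n|² = 289/289 = 1.
P' = P − 2t·n = (15, -18, 20) − 2·(-9, -8, 12) = (33, -2, -4).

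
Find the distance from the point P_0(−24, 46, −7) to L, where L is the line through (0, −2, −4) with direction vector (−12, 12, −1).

12√2

Direction vector d = (−12, 12, −1).
AP = (−24, 48, −3); AP·d = 867, |AP|² = 2889, |d|² = 289.
distance² = |AP|² − (AP·d)²/|d|² = 2889 − 751689/289 = 288, so the distance is 12√2.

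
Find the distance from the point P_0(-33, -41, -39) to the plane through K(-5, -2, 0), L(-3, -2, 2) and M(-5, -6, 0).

11√2/2

KL = (2, 0, 2) and KM = (0, -4, 0), so a normal is n = KL × KM = (8, 0, -8).
Then n·(-33, -41, -39) - (-40) = 88.
|n| = √(64 + 0 + 64) = 8√2, so the distance is |88|/(8√2) = 11√2/2.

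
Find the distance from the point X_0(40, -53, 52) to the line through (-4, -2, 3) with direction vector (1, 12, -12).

Direction vector d = (1, 12, -12).
AP = (44, -51, 49), and AP × d = (24, 577, 579).
|AP × d|² = 668746 and |d|² = 289, so the distance is √(668746/289) = √2314.

√2314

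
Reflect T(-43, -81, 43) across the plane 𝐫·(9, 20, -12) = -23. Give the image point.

n = (9, 20, -12), |n|² = 625, n·T − (-23) = -2500, so t = -2500/625 = -4.
Foot F = T − (-4)·n = (-7, -1, -5); the reflection is 2F − T = (29, 79, -53).

(29, 79, -53)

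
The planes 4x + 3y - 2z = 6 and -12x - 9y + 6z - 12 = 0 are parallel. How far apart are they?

Divide the second equation by -3 to match normals: 4x + 3y - 2z = -4.
With common normal n = (4, 3, -2) (|n| = √29), the distance is |6 − (-4)|/|n| = 10/√29.

10/√29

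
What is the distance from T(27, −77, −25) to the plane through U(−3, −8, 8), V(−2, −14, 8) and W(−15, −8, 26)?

21√53/53

UV = (1, −6, 0) and UW = (−12, 0, 18), so a normal is n = UV × UW = (−108, −18, −72).
n = (−108, −18, −72); n·P − (-108) = 378; |n| = 18√53; distance = 378/(18√53) = 21/√53.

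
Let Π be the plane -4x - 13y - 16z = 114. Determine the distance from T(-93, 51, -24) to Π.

Normal vector n = (-4, -13, -16), and n·(-93, 51, -24) - 114 = -21.
|n| = √(16 + 169 + 256) = 21, so the distance is |-21|/21 = 1.

1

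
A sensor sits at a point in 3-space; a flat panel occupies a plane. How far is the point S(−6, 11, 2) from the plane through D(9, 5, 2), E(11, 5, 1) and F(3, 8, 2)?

1

DE = (2, 0, −1) and DF = (−6, 3, 0), so a normal is n = DE × DF = (3, 6, 6).
d = |3·(-6) + 6·11 + 6·2 − 69| / √(9 + 36 + 36) = |-9| / 9 = 1.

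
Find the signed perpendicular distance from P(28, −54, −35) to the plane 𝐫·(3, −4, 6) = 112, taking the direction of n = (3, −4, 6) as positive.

n·P − 112 = -22.
|n| = √61, so the signed distance is -22√61/61.

-22√61/61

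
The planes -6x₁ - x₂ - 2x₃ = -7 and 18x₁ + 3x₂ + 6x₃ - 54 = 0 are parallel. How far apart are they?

11/√41

Divide the second equation by -3 to match normals: -6x₁ - x₂ - 2x₃ = -18.
Both planes have normal n = (-6, -1, -2), |n| = √41. Any point on the first plane is at distance |(-18) − (-7)|/|n| = 11/√41 from the second.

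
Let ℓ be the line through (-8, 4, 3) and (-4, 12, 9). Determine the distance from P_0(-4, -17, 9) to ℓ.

A direction vector is d = (4, 8, 6).
AP = (4, -21, 6); AP·d = -116, |AP|² = 493, |d|² = 116.
distance² = |AP|² − (AP·d)²/|d|² = 493 − 13456/116 = 377, so the distance is √377.

√377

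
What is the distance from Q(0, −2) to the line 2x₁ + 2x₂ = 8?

3√2

d = |2·0 + 2·(-2) − 8| / √(4 + 4) = |-12|/(2√2) = 3√2.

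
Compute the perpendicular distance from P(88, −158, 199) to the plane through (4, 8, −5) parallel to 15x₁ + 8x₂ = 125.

4

Parallel planes share the normal n = (15, 8, 0); since (4, 8, −5) lies on the plane, its equation is 15x₁ + 8x₂ = 124.
Then n·(88, −158, 199) − 124 = −68.
|n| = √(225 + 64 + 0) = 17, so the distance is |-68|/17 = 4.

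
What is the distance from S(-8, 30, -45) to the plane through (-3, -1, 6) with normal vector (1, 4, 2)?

The plane has equation n·(r − (-3, -1, 6)) = 0, i.e. n·r = 5.
Then n·(-8, 30, -45) - 5 = 17.
|n| = √(1 + 16 + 4) = √21, so the distance is |17|/√21 = 17√21/21.

17√21/21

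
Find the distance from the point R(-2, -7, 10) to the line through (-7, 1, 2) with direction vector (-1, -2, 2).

Direction vector d = (-1, -2, 2).
AP = (5, -8, 8); AP·d = 27, |AP|² = 153, |d|² = 9.
distance² = |AP|² − (AP·d)²/|d|² = 153 − 729/9 = 72, so the distance is 6√2.

6√2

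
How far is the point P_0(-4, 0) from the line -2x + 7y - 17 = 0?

The normal to the line is n = (-2, 7) with |n| = √53.
|n·P_0 − 17| = |8 − 17| = 9, so the distance is 9/√53 = 9√53/53.

9√53/53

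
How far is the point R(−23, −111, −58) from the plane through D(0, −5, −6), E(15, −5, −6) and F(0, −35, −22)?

4

DE = (15, 0, 0) and DF = (0, −30, −16), so a normal is n = DE × DF = (0, 240, −450).
n = (0, 240, −450); n·P − 1500 = -2040; |n| = 510; distance = 2040/510 = 4.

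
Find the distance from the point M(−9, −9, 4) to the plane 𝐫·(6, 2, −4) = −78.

5/√14

Normal vector n = (6, 2, −4), and n·(−9, −9, 4) − (−78) = −10.
|n| = √(36 + 4 + 16) = 2√14, so the distance is |-10|/(2√14) = 5√14/14.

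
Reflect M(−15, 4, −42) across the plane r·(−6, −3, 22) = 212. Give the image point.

(-39, -8, 46)

With n = (−6, −3, 22), the signed offset is (n·M − 212)/|n|² = -1058/529 = -2.
M' = M − 2t·n = (−15, 4, −42) − (-4)·(−6, −3, 22) = (−39, −8, 46).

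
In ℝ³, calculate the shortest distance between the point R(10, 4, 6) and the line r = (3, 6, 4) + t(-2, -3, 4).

√57

Direction vector d = (-2, -3, 4).
AP = (7, -2, 2), and AP × d = (-2, -32, -25).
|AP × d|² = 1653 and |d|² = 29, so the distance is √(1653/29) = √57.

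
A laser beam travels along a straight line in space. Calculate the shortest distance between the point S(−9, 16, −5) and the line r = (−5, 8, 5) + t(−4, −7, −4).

6√5

Direction vector d = (−4, −7, −4).
AP = (−4, 8, −10), and AP × d = (−102, 24, 60).
|AP × d|² = 14580 and |d|² = 81, so the distance is √(14580/81) = √180 = 6√5.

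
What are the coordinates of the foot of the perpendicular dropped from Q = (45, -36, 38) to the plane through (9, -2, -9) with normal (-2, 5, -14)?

n = (-2, 5, -14), |n|² = 225, and n·Q − 98 = -900.
t = -900/225 = -4, so the foot is Q − t·n = (45, -36, 38) − (-4)·(-2, 5, -14) = (37, -16, -18).

(37, -16, -18)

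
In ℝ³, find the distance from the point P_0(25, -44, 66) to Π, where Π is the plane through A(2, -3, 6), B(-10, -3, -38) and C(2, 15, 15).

AB = (-12, 0, -44) and AC = (0, 18, 9), so a normal is n = AB × AC = (792, 108, -216).
d = |792·25 + 108·(-44) + (-216)·66 − (-36)| / √(627264 + 11664 + 46656) = |828| / 828 = 1.

1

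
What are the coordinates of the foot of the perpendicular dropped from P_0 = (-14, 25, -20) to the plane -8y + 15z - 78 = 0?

(-14, 9, 10)

n = (0, -8, 15), |n|² = 289, and n·P_0 − 78 = -578.
t = -578/289 = -2, so the foot is P_0 − t·n = (-14, 25, -20) − (-2)·(0, -8, 15) = (-14, 9, 10).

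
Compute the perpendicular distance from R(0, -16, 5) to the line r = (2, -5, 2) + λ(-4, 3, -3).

Direction vector d = (-4, 3, -3).
AP = (-2, -11, 3); AP·d = -34, |AP|² = 134, |d|² = 34.
distance² = |AP|² − (AP·d)²/|d|² = 134 − 1156/34 = 100, so the distance is 10.

10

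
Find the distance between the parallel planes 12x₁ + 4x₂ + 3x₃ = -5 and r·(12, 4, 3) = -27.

22/13

Both planes have normal n = (12, 4, 3), |n| = 13. Any point on the first plane is at distance |(-27) − (-5)|/|n| = 22/13 from the second.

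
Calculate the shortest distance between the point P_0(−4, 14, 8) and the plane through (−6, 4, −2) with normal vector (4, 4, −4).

The plane has equation n·(r − (−6, 4, −2)) = 0, i.e. n·r = 0.
Then n·(−4, 14, 8) − 0 = 8.
|n| = √(16 + 16 + 16) = 4√3, so the distance is |8|/(4√3) = 2/√3.

2/√3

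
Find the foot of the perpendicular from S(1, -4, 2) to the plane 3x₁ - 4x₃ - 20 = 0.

(4, -4, -2)

n = (3, 0, -4), |n|² = 25, and n·S − 20 = -25.
t = -25/25 = -1, so the foot is S − t·n = (1, -4, 2) − (-1)·(3, 0, -4) = (4, -4, -2).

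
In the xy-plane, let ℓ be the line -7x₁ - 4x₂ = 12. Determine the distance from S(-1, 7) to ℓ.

33√65/65

The normal to the line is n = (-7, -4) with |n| = √65.
|n·S − 12| = |-21 − 12| = 33, so the distance is 33/√65 = 33√65/65.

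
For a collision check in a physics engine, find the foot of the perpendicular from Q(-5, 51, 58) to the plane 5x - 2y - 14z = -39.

(15, 43, 2)

The perpendicular from Q has direction n = (5, -2, -14): r = (-5, 51, 58) + μ(5, -2, -14).
Substitute into the plane: n·(Q + μn) = -39 gives -939 + 225μ = -39, so μ = 4.
Foot = (-5, 51, 58) + 4·(5, -2, -14) = (15, 43, 2).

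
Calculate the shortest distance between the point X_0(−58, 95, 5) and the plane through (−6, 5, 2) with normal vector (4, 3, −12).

2

The plane has equation n·(r − (−6, 5, 2)) = 0, i.e. n·r = -33.
d = |4·(-58) + 3·95 + (-12)·5 − (-33)| / √(16 + 9 + 144) = |26| / 13 = 2.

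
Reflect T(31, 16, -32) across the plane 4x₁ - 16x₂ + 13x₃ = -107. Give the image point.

With n = (4, -16, 13), the signed offset is (n·T − (-107))/|n|² = -441/441 = -1.
T' = T − 2t·n = (31, 16, -32) − (-2)·(4, -16, 13) = (39, -16, -6).

(39, -16, -6)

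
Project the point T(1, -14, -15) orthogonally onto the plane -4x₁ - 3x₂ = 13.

(5, -11, -15)

The perpendicular from T has direction n = (-4, -3, 0): r = (1, -14, -15) + μ(-4, -3, 0).
Substitute into the plane: n·(T + μn) = 13 gives 38 + 25μ = 13, so μ = -1.
Foot = (1, -14, -15) + (-1)·(-4, -3, 0) = (5, -11, -15).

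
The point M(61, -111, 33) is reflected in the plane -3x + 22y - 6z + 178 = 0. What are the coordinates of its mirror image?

n = (-3, 22, -6), |n|² = 529, n·M − (-178) = -2645, so t = -2645/529 = -5.
Foot F = M − (-5)·n = (46, -1, 3); the reflection is 2F − M = (31, 109, -27).

(31, 109, -27)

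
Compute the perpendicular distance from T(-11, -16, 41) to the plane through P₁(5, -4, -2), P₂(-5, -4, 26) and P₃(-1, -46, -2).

P₁P₂ = (-10, 0, 28) and P₁P₃ = (-6, -42, 0), so a normal is n = P₁P₂ × P₁P₃ = (1176, -168, 420).
Then n·(-11, -16, 41) - 5712 = 1260.
|n| = √(1382976 + 28224 + 176400) = 1260, so the distance is |1260|/1260 = 1.

1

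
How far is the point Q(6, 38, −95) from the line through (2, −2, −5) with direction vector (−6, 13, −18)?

Direction vector d = (−6, 13, −18).
AP = (4, 40, −90); AP·d = 2116, |AP|² = 9716, |d|² = 529.
distance² = |AP|² − (AP·d)²/|d|² = 9716 − 4477456/529 = 1252, so the distance is 2√313.

2√313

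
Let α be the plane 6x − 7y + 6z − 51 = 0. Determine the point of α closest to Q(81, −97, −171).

The perpendicular from Q has direction n = (6, −7, 6): r = (81, −97, −171) + t(6, −7, 6).
Substitute into the plane: n·(Q + tn) = 51 gives 139 + 121t = 51, so t = -8/11.
Foot = (81, −97, −171) + (-8/11)·(6, −7, 6) = (843/11, −1011/11, −1929/11).

(843/11, -1011/11, -1929/11)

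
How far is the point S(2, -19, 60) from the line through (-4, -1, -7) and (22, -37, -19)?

√4849

A direction vector is d = (26, -36, -12).
AP = (6, -18, 67), and AP × d = (2628, 1814, 252).
|AP × d|² = 10260484 and |d|² = 2116, so the distance is √(10260484/2116) = √4849.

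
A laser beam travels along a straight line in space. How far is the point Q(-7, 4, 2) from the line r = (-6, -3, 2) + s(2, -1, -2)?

Direction vector d = (2, -1, -2).
AP = (-1, 7, 0), and AP × d = (-14, -2, -13).
|AP × d|² = 369 and |d|² = 9, so the distance is √(369/9) = √41.

√41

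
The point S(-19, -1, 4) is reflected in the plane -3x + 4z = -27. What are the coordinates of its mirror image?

(5, -1, -28)

n = (-3, 0, 4), |n|² = 25, n·S − (-27) = 100, so t = 100/25 = 4.
Foot F = S − 4·n = (-7, -1, -12); the reflection is 2F − S = (5, -1, -28).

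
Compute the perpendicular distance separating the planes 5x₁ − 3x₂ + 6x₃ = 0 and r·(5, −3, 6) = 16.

With common normal n = (5, −3, 6) (|n| = √70), the distance is |0 − 16|/|n| = 16/√70.

8√70/35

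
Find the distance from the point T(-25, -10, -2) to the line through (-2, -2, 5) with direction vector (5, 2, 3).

Direction vector d = (5, 2, 3).
AP = (-23, -8, -7), and AP × d = (-10, 34, -6).
|AP × d|² = 1292 and |d|² = 38, so the distance is √(1292/38) = √34.

√34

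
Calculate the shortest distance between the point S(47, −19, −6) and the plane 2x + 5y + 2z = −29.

d = |2·47 + 5·(-19) + 2·(-6) − (-29)| / √(4 + 25 + 4) = |16| / √33 = 16/√33.

16√33/33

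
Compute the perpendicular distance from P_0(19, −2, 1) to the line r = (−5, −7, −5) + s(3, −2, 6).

Direction vector d = (3, −2, 6).
AP = (24, 5, 6), and AP × d = (42, −126, −63).
|AP × d|² = 21609 and |d|² = 49, so the distance is √(21609/49) = √441 = 21.

21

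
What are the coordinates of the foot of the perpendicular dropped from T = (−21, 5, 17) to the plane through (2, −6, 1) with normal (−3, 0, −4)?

n = (−3, 0, −4), |n|² = 25, and n·T − (-10) = 5.
t = 5/25 = 1/5, so the foot is T − t·n = (−21, 5, 17) − (1/5)·(−3, 0, −4) = (−102/5, 5, 89/5).

(-102/5, 5, 89/5)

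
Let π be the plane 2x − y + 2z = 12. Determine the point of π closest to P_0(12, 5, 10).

(6, 8, 4)

The perpendicular from P_0 has direction n = (2, −1, 2): r = (12, 5, 10) + μ(2, −1, 2).
Substitute into the plane: n·(P_0 + μn) = 12 gives 39 + 9μ = 12, so μ = -3.
Foot = (12, 5, 10) + (-3)·(2, −1, 2) = (6, 8, 4).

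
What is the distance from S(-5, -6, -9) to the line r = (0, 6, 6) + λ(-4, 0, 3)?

Direction vector d = (-4, 0, 3).
AP = (-5, -12, -15), and AP × d = (-36, 75, -48).
|AP × d|² = 9225 and |d|² = 25, so the distance is √(9225/25) = √369 = 3√41.

3√41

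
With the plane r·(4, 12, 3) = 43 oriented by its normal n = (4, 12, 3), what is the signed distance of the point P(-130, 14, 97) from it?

-8

n·P − 43 = -104.
|n| = 13, so the signed distance is -104/13 = -8.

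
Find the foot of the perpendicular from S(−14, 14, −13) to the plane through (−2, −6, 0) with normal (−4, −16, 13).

(-18, -2, 0)

n = (−4, −16, 13), |n|² = 441, and n·S − 104 = -441.
t = -441/441 = -1, so the foot is S − t·n = (−14, 14, −13) − (-1)·(−4, −16, 13) = (−18, −2, 0).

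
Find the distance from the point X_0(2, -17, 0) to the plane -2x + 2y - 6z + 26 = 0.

6√11/11

Normal vector n = (-2, 2, -6), and n·(2, -17, 0) - (-26) = -12.
|n| = √(4 + 4 + 36) = 2√11, so the distance is |-12|/(2√11) = 6/√11.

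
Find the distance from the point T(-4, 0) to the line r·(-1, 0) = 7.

The normal to the line is n = (-1, 0) with |n| = 1.
|n·T − 7| = |4 − 7| = 3, so the distance is 3/1 = 3.

3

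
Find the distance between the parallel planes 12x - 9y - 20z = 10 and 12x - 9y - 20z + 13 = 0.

23/25

With common normal n = (12, -9, -20) (|n| = 25), the distance is |10 − (-13)|/|n| = 23/25.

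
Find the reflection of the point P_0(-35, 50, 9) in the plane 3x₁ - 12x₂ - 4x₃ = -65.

(-11, -46, -23)

With n = (3, -12, -4), the signed offset is (n·P_0 − (-65))/|n|² = -676/169 = -4.
P_0' = P_0 − 2t·n = (-35, 50, 9) − (-8)·(3, -12, -4) = (-11, -46, -23).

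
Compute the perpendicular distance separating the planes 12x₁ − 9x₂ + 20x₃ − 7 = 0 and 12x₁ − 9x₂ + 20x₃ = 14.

7/25

With common normal n = (12, −9, 20) (|n| = 25), the distance is |7 − 14|/|n| = 7/25.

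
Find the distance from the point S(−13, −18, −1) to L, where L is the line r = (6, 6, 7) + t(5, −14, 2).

2√194

Direction vector d = (5, −14, 2).
AP = (−19, −24, −8), and AP × d = (−160, −2, 386).
|AP × d|² = 174600 and |d|² = 225, so the distance is √(174600/225) = √776 = 2√194.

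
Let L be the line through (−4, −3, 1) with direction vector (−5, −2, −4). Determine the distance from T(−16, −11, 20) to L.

Direction vector d = (−5, −2, −4).
AP = (−12, −8, 19), and AP × d = (70, −143, −16).
|AP × d|² = 25605 and |d|² = 45, so the distance is √(25605/45) = √569.

√569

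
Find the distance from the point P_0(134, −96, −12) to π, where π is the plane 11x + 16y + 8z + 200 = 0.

Normal vector n = (11, 16, 8), and n·(134, −96, −12) − (−200) = 42.
|n| = √(121 + 256 + 64) = 21, so the distance is |42|/21 = 2.

2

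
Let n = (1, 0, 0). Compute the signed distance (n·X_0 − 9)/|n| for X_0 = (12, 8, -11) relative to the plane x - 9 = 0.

3

n·X_0 − 9 = 3.
|n| = 1, so the signed distance is 3/1 = 3.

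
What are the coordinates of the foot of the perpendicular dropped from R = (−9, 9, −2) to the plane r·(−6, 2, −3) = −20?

n = (−6, 2, −3), |n|² = 49, and n·R − (-20) = 98.
t = 98/49 = 2, so the foot is R − t·n = (−9, 9, −2) − 2·(−6, 2, −3) = (3, 5, 4).

(3, 5, 4)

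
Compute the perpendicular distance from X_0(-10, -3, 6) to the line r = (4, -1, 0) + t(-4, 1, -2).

Direction vector d = (-4, 1, -2).
AP = (-14, -2, 6); AP·d = 42, |AP|² = 236, |d|² = 21.
distance² = |AP|² − (AP·d)²/|d|² = 236 − 1764/21 = 152, so the distance is 2√38.

2√38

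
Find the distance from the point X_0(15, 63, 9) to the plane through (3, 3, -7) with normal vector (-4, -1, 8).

20/9

The plane has equation n·(r − (3, 3, -7)) = 0, i.e. n·r = -71.
n = (-4, -1, 8); n·P − (-71) = 20; |n| = 9; distance = 20/9.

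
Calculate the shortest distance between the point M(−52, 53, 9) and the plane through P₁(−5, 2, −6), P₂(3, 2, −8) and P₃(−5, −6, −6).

P₁P₂ = (8, 0, −2) and P₁P₃ = (0, −8, 0), so a normal is n = P₁P₂ × P₁P₃ = (−16, 0, −64).
n = (−16, 0, −64); n·P − 464 = -208; |n| = 16√17; distance = 208/(16√17) = 13/√17.

13/√17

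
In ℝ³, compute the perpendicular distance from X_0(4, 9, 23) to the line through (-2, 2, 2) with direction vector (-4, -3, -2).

√265

Direction vector d = (-4, -3, -2).
AP = (6, 7, 21); AP·d = -87, |AP|² = 526, |d|² = 29.
distance² = |AP|² − (AP·d)²/|d|² = 526 − 7569/29 = 265, so the distance is √265.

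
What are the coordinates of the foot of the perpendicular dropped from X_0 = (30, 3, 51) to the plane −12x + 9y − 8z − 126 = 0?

n = (−12, 9, −8), |n|² = 289, and n·X_0 − 126 = -867.
t = -867/289 = -3, so the foot is X_0 − t·n = (30, 3, 51) − (-3)·(−12, 9, −8) = (−6, 30, 27).

(-6, 30, 27)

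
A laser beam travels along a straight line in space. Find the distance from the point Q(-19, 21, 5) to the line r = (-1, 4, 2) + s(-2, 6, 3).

√181

Direction vector d = (-2, 6, 3).
AP = (-18, 17, 3); AP·d = 147, |AP|² = 622, |d|² = 49.
distance² = |AP|² − (AP·d)²/|d|² = 622 − 21609/49 = 181, so the distance is √181.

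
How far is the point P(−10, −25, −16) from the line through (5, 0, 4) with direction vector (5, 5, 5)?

Direction vector d = (5, 5, 5).
AP = (−15, −25, −20); AP·d = -300, |AP|² = 1250, |d|² = 75.
distance² = |AP|² − (AP·d)²/|d|² = 1250 − 90000/75 = 50, so the distance is 5√2.

5√2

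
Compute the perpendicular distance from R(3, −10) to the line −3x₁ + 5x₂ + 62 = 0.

3√34/34

d = |(-3)·3 + 5·(-10) − (-62)| / √(9 + 25) = |3|/√34 = 3√34/34.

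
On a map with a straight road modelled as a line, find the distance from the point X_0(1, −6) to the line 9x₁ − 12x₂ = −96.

59/5

d = |9·1 + (-12)·(-6) − (-96)| / √(81 + 144) = |177|/15 = 59/5.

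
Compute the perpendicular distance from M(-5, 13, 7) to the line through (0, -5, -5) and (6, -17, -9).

2√13

A direction vector is d = (6, -12, -4).
AP = (-5, 18, 12); AP·d = -294, |AP|² = 493, |d|² = 196.
distance² = |AP|² − (AP·d)²/|d|² = 493 − 86436/196 = 52, so the distance is 2√13.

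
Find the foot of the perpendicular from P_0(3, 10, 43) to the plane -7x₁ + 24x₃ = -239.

(17, 10, -5)

n = (-7, 0, 24), |n|² = 625, and n·P_0 − (-239) = 1250.
t = 1250/625 = 2, so the foot is P_0 − t·n = (3, 10, 43) − 2·(-7, 0, 24) = (17, 10, -5).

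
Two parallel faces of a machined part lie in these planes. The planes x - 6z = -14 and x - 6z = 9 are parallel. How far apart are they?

Both planes have normal n = (1, 0, -6), |n| = √37. Any point on the first plane is at distance |9 − (-14)|/|n| = 23/√37 = 23√37/37 from the second.

23√37/37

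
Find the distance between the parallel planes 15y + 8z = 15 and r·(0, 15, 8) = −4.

19/17

Both planes have normal n = (0, 15, 8), |n| = 17. Any point on the first plane is at distance |(-4) − 15|/|n| = 19/17 from the second.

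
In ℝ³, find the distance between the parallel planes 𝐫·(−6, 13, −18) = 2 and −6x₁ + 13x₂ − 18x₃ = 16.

14/23

Both planes have normal n = (−6, 13, −18), |n| = 23. Any point on the first plane is at distance |16 − 2|/|n| = 14/23 from the second.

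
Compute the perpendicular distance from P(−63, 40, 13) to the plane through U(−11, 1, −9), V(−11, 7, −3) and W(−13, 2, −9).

UV = (0, 6, 6) and UW = (−2, 1, 0), so a normal is n = UV × UW = (−6, −12, 12).
Then n·(−63, 40, 13) − (−54) = 108.
|n| = √(36 + 144 + 144) = 18, so the distance is |108|/18 = 6.

6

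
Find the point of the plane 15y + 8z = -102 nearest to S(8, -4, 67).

The perpendicular from S has direction n = (0, 15, 8): r = (8, -4, 67) + μ(0, 15, 8).
Substitute into the plane: n·(S + μn) = -102 gives 476 + 289μ = -102, so μ = -2.
Foot = (8, -4, 67) + (-2)·(0, 15, 8) = (8, -34, 51).

(8, -34, 51)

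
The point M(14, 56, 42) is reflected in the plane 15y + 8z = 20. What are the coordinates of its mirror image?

With n = (0, 15, 8), the signed offset is (n·M − 20)/|n|² = 1156/289 = 4.
M' = M − 2t·n = (14, 56, 42) − 8·(0, 15, 8) = (14, −64, −22).

(14, -64, -22)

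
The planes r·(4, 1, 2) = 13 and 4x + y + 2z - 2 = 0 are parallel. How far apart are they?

11√21/21

Both planes have normal n = (4, 1, 2), |n| = √21. Any point on the first plane is at distance |2 − 13|/|n| = 11/√21 = 11√21/21 from the second.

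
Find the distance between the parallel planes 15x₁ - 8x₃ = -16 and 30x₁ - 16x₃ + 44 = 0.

Divide the second equation by 2 to match normals: 15x₁ - 8x₃ = -22.
Both planes have normal n = (15, 0, -8), |n| = 17. Any point on the first plane is at distance |(-22) − (-16)|/|n| = 6/17 from the second.

6/17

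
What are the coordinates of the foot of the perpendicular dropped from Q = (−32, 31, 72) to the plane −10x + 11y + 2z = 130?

The perpendicular from Q has direction n = (−10, 11, 2): r = (−32, 31, 72) + t(−10, 11, 2).
Substitute into the plane: n·(Q + tn) = 130 gives 805 + 225t = 130, so t = -3.
Foot = (−32, 31, 72) + (-3)·(−10, 11, 2) = (−2, −2, 66).

(-2, -2, 66)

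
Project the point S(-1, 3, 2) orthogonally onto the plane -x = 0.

The perpendicular from S has direction n = (-1, 0, 0): r = (-1, 3, 2) + λ(-1, 0, 0).
Substitute into the plane: n·(S + λn) = 0 gives 1 + 1λ = 0, so λ = -1.
Foot = (-1, 3, 2) + (-1)·(-1, 0, 0) = (0, 3, 2).

(0, 3, 2)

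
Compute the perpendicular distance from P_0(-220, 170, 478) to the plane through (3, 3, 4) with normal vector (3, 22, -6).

The plane has equation n·(r − (3, 3, 4)) = 0, i.e. n·r = 51.
Then n·(-220, 170, 478) - 51 = 161.
|n| = √(9 + 484 + 36) = 23, so the distance is |161|/23 = 7.

7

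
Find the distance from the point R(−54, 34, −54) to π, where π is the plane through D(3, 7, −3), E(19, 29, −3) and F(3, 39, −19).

9/7

DE = (16, 22, 0) and DF = (0, 32, −16), so a normal is n = DE × DF = (−352, 256, 512).
d = |(-352)·(-54) + 256·34 + 512·(-54) − (-800)| / √(123904 + 65536 + 262144) = |864| / 672 = 9/7.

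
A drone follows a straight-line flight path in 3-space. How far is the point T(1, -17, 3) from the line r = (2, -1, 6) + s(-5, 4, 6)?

3√21

Direction vector d = (-5, 4, 6).
AP = (-1, -16, -3); AP·d = -77, |AP|² = 266, |d|² = 77.
distance² = |AP|² − (AP·d)²/|d|² = 266 − 5929/77 = 189, so the distance is 3√21.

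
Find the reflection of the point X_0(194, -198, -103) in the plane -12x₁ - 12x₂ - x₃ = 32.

With n = (-12, -12, -1), the signed offset is (n·X_0 − 32)/|n|² = 119/289 = 7/17.
X_0' = X_0 − 2t·n = (194, -198, -103) − (14/17)·(-12, -12, -1) = (3466/17, -3198/17, -1737/17).

(3466/17, -3198/17, -1737/17)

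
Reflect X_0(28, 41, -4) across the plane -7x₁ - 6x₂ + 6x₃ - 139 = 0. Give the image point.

(-42, -19, 56)

With n = (-7, -6, 6), the signed offset is (n·X_0 − 139)/|n|² = -605/121 = -5.
X_0' = X_0 − 2t·n = (28, 41, -4) − (-10)·(-7, -6, 6) = (-42, -19, 56).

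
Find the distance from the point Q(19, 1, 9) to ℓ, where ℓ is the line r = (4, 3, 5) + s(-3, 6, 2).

14

Direction vector d = (-3, 6, 2).
AP = (15, -2, 4), and AP × d = (-28, -42, 84).
|AP × d|² = 9604 and |d|² = 49, so the distance is √(9604/49) = √196 = 14.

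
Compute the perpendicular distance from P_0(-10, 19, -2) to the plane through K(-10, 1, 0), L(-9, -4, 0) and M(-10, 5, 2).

KL = (1, -5, 0) and KM = (0, 4, 2), so a normal is n = KL × KM = (-10, -2, 4).
d = |(-10)·(-10) + (-2)·19 + 4·(-2) − 98| / √(100 + 4 + 16) = |-44| / (2√30) = 11√30/15.

11√30/15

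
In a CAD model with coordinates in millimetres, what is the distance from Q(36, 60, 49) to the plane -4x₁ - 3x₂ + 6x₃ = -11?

d = |(-4)·36 + (-3)·60 + 6·49 − (-11)| / √(16 + 9 + 36) = |-19| / √61 = 19√61/61.

19/√61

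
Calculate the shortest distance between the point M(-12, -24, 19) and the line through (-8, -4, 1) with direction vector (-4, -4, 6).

Direction vector d = (-4, -4, 6).
AP = (-4, -20, 18), and AP × d = (-48, -48, -64).
|AP × d|² = 8704 and |d|² = 68, so the distance is √(8704/68) = √128 = 8√2.

8√2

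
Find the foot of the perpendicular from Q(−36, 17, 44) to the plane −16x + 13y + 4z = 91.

The perpendicular from Q has direction n = (−16, 13, 4): r = (−36, 17, 44) + μ(−16, 13, 4).
Substitute into the plane: n·(Q + μn) = 91 gives 973 + 441μ = 91, so μ = -2.
Foot = (−36, 17, 44) + (-2)·(−16, 13, 4) = (−4, −9, 36).

(-4, -9, 36)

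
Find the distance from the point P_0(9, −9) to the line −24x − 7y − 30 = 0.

183/25

d = |(-24)·9 + (-7)·(-9) − 30| / √(576 + 49) = |-183|/25 = 183/25.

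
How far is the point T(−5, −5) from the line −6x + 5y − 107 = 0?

d = |(-6)·(-5) + 5·(-5) − 107| / √(36 + 25) = |-102|/√61 = 102√61/61.

102/√61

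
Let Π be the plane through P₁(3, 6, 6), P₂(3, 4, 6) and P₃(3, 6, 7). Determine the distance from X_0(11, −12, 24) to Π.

P₁P₂ = (0, −2, 0) and P₁P₃ = (0, 0, 1), so a normal is n = P₁P₂ × P₁P₃ = (−2, 0, 0).
n = (−2, 0, 0); n·P − (-6) = -16; |n| = 2; distance = 16/2 = 8.

8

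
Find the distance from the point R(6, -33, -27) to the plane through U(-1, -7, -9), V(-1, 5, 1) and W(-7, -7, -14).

UV = (0, 12, 10) and UW = (-6, 0, -5), so a normal is n = UV × UW = (-60, -60, 72).
Then n·(6, -33, -27) - (-168) = -156.
|n| = √(3600 + 3600 + 5184) = 12√86, so the distance is |-156|/(12√86) = 13√86/86.

13/√86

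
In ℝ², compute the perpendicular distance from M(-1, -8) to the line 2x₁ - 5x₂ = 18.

The normal to the line is n = (2, -5) with |n| = √29.
|n·M − 18| = |38 − 18| = 20, so the distance is 20/√29 = 20√29/29.

20√29/29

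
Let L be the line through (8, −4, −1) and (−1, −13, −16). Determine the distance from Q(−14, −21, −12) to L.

A direction vector is d = (−9, −9, −15).
AP = (−22, −17, −11), and AP × d = (156, −231, 45).
|AP × d|² = 79722 and |d|² = 387, so the distance is √(79722/387) = √206.

√206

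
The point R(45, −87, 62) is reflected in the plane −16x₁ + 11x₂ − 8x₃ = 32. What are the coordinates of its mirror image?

(-115, 23, -18)

n = (−16, 11, −8), |n|² = 441, n·R − 32 = -2205, so t = -2205/441 = -5.
Foot F = R − (-5)·n = (−35, −32, 22); the reflection is 2F − R = (−115, 23, −18).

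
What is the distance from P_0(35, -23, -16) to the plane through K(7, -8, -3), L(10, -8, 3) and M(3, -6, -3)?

KL = (3, 0, 6) and KM = (-4, 2, 0), so a normal is n = KL × KM = (-12, -24, 6).
n = (-12, -24, 6); n·P − 90 = -54; |n| = 6√21; distance = 54/(6√21) = 9/√21.

9/√21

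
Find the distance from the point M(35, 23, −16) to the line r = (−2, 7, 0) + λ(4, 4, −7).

Direction vector d = (4, 4, −7).
AP = (37, 16, −16); AP·d = 324, |AP|² = 1881, |d|² = 81.
distance² = |AP|² − (AP·d)²/|d|² = 1881 − 104976/81 = 585, so the distance is 3√65.

3√65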